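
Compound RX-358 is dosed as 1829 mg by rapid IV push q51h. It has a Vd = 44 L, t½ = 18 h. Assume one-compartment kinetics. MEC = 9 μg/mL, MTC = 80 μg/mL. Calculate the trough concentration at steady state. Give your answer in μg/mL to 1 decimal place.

τ/t½ = 51/18 ≈ 2.8333, so fraction remaining f = (1/2)^(51/18) ≈ 0.1403.
At steady state, accumulation factor R = 1/(1 − e^(−kτ)) ≈ 1.1632.
Single-dose peak C₀ = D/Vd = 1829/44 ≈ 41.568 μg/mL.
Cmax,ss = C₀/(1 − f) ≈ 41.568/0.8597 ≈ 48.352 μg/mL.
One interval later, Cmin,ss = Cmax,ss·e^(−kτ) ≈ 48.352 × 0.1403 ≈ 6.784 μg/mL.
Trough 6.8 μg/mL vs MEC 9 μg/mL: subtherapeutic.

6.8 μg/mL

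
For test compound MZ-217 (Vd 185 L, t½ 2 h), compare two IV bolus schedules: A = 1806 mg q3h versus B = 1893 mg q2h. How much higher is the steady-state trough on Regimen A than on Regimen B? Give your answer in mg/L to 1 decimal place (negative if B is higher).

-4.9 mg/L

Regimen A: f = (1/2)^(3/2) ≈ 0.3536; Cmin,ss = (1806/185)·f/(1−f) ≈ 5.340 mg/L.
Regimen B: f = (1/2)^(2/2) ≈ 0.5000; Cmin,ss = (1893/185)·f/(1−f) ≈ 10.232 mg/L.
Difference ≈ 5.340 − 10.232 ≈ -4.892 mg/L.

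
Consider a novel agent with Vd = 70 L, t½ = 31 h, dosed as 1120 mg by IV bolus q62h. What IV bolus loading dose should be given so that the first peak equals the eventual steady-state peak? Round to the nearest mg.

f = (1/2)^(62/31) ≈ 0.250000; accumulation ratio R = 1/(1−f) ≈ 1.33333.
Loading dose to hit Cmax,ss on first dose: D_load = D_maint·R ≈ 1120 × 1.33333 ≈ 1493.33 mg.

1493 mg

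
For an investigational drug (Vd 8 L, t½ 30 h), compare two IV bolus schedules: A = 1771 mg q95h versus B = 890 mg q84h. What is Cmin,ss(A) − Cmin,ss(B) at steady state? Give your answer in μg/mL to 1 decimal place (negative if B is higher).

Regimen A: f = (1/2)^(95/30) ≈ 0.1114; Cmin,ss = (1771/8)·f/(1−f) ≈ 27.753 μg/mL.
Regimen B: f = (1/2)^(84/30) ≈ 0.1436; Cmin,ss = (890/8)·f/(1−f) ≈ 18.654 μg/mL.
Difference ≈ 27.753 − 18.654 ≈ 9.099 μg/mL.

9.1 μg/mL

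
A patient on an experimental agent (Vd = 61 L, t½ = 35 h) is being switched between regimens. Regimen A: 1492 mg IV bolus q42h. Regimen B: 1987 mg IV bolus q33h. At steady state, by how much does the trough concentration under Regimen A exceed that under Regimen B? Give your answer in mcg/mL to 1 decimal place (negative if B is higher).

-16.5 mcg/mL

Regimen A: f = (1/2)^(42/35) ≈ 0.4353; Cmin,ss = (1492/61)·f/(1−f) ≈ 18.854 mcg/mL.
Regimen B: f = (1/2)^(33/35) ≈ 0.5202; Cmin,ss = (1987/61)·f/(1−f) ≈ 35.317 mcg/mL.
Difference ≈ 18.854 − 35.317 ≈ -16.463 mcg/mL.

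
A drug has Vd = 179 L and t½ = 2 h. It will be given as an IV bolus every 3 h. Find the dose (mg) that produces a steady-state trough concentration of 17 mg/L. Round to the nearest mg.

τ/t½ = 3/2 ≈ 1.5, so f = (1/2)^(3/2) ≈ 0.353553.
Cmin,ss = (D/Vd)·f/(1−f), so D = Cmin,ss·Vd·(1−f)/f.
D = 17 × 179 × (1−f)/f ≈ 17 × 179 × 1.82843 ≈ 5563.91 mg.

5564 mg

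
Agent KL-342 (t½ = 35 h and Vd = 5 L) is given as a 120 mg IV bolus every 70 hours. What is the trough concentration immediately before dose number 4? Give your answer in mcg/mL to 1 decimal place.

7.9 mcg/mL

f = (1/2)^(τ/t½) = (1/2)^(70/35) ≈ 0.2500.
C₀ = D/Vd = 120/5 ≈ 24.000 mcg/mL.
Before the 4th dose, 3 doses have been given. Superposition: Cmin = C₀·(f + f² + … + f^3).
≈ 24.000 × (0.2500 + 0.0625 + 0.0156) ≈ 24.000 × 0.3281 ≈ 7.874 mcg/mL.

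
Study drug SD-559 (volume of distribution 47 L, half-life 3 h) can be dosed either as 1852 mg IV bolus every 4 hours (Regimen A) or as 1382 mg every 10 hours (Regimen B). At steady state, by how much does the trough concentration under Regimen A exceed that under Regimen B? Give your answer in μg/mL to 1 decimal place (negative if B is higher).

Regimen A: f = (1/2)^(4/3) ≈ 0.3969; Cmin,ss = (1852/47)·f/(1−f) ≈ 25.932 μg/mL.
Regimen B: f = (1/2)^(10/3) ≈ 0.0992; Cmin,ss = (1382/47)·f/(1−f) ≈ 3.238 μg/mL.
Difference ≈ 25.932 − 3.238 ≈ 22.694 μg/mL.

22.7 μg/mL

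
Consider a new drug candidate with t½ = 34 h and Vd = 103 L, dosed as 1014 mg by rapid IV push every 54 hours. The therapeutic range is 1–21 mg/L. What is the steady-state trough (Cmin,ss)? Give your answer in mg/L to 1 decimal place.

τ/t½ = 54/34 ≈ 1.5882, so fraction remaining f = (1/2)^(54/34) ≈ 0.3326.
Each bolus raises the concentration by D/Vd = 1014/103 ≈ 9.845 mg/L.
Steady-state trough Cmin,ss = C₀·f/(1−f) ≈ 9.845 × 0.3326/0.6674 ≈ 4.906 mg/L.
Trough 4.9 mg/L vs MEC 1 mg/L: adequate.

4.9 mg/L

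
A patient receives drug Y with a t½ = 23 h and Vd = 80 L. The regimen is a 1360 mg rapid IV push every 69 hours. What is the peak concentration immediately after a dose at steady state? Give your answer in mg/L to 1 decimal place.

τ = 69 h = 3 half-lives, so f = (1/2)^3 = 0.125.
At steady state, R = 1/(1 − 0.125) = 8/7.
Single-dose peak C₀ = D/Vd = 1360/80 = 17 mg/L.
Steady-state peak Cmax,ss = C₀·R = 17 × 8/7 ≈ 19.429 mg/L.

19.4 mg/L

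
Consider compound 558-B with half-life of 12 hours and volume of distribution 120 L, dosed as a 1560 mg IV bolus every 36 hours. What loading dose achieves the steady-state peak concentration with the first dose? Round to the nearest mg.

f = (1/2)^(36/12) ≈ 0.125000; accumulation ratio R = 1/(1−f) ≈ 1.14286.
Loading dose to hit Cmax,ss on first dose: D_load = D_maint·R ≈ 1560 × 1.14286 ≈ 1782.86 mg.

1783 mg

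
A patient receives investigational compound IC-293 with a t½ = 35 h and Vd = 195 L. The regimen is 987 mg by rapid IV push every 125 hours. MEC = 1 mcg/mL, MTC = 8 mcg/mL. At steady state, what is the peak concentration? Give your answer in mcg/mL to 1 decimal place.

τ/t½ = 125/35 ≈ 3.5714, so fraction remaining f = (1/2)^(125/35) ≈ 0.0841.
Accumulation ratio R = 1/(1 − f) ≈ 1/0.9159 ≈ 1.0918.
Single-dose peak C₀ = D/Vd = 987/195 ≈ 5.062 mcg/mL.
Steady-state peak Cmax,ss = C₀·R ≈ 5.062 × 1.0918 ≈ 5.527 mcg/mL.
Peak 5.5 mcg/mL vs MTC 8 mcg/mL: below toxic threshold.

5.5 mcg/mL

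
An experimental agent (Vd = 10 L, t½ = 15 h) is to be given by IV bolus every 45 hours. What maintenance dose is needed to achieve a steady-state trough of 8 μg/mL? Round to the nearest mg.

τ/t½ = 45/15 ≈ 3, so f = (1/2)^(45/15) ≈ 0.125000.
Cmin,ss = (D/Vd)·f/(1−f), so D = Cmin,ss·Vd·(1−f)/f.
D = 8 × 10 × (1−f)/f ≈ 8 × 10 × 7.00000 ≈ 560.00 mg.

560 mg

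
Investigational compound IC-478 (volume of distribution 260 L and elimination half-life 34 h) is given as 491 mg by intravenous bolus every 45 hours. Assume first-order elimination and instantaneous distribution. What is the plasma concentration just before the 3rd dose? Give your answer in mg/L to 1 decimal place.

f = (1/2)^(τ/t½) = (1/2)^(45/34) ≈ 0.3996.
C₀ = D/Vd = 491/260 ≈ 1.888 mg/L.
Before the 3rd dose, 2 doses have been given. Superposition: Cmin = C₀·(f + f²).
≈ 1.888 × (0.3996 + 0.1597) ≈ 1.888 × 0.5593 ≈ 1.056 mg/L.

1.1 mg/L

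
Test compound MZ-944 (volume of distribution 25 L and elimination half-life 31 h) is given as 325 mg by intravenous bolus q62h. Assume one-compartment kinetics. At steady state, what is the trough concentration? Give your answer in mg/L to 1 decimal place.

4.3 mg/L

The dosing interval is 2 half-lives, so f = 2^(−2) = 0.25.
Accumulation ratio R = 1/(1 − f) = 1/0.75 = 4/3.
Single-dose peak C₀ = D/Vd = 325/25 = 13 mg/L.
Steady-state peak Cmax,ss = C₀·R = 13 × 4/3 ≈ 17.333 mg/L.
Steady-state trough Cmin,ss = Cmax,ss·f ≈ 17.333 × 0.25 ≈ 4.333 mg/L.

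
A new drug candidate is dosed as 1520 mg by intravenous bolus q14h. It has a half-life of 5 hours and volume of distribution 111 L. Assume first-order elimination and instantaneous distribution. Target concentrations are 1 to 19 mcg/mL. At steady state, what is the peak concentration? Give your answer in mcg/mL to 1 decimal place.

k = ln2/t½ = ln2/5 ≈ 0.138629 h⁻¹; fraction remaining f = e^(−kτ) = e^(−0.138629×14) ≈ 0.1436.
At steady state, accumulation factor R = 1/(1 − e^(−kτ)) ≈ 1.1677.
Single-dose peak C₀ = D/Vd = 1520/111 ≈ 13.694 mcg/mL.
Steady-state peak Cmax,ss = C₀·R ≈ 13.694 × 1.1677 ≈ 15.990 mcg/mL.
Peak 16.0 mcg/mL vs MTC 19 mcg/mL: below toxic threshold.

16.0 mcg/mL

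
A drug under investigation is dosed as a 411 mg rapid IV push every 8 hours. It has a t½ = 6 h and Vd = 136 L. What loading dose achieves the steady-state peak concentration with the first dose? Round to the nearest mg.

681 mg

f = (1/2)^(8/6) ≈ 0.396850; accumulation ratio R = 1/(1−f) ≈ 1.65796.
Loading dose to hit Cmax,ss on first dose: D_load = D_maint·R ≈ 411 × 1.65796 ≈ 681.42 mg.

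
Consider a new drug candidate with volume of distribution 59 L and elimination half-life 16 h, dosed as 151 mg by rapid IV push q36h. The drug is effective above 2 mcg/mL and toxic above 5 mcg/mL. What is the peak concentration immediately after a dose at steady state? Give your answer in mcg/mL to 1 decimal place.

Over one 36-h interval, 36/16 ≈ 2.25 half-lives elapse, leaving f ≈ 0.2102 of each dose.
At steady state, accumulation factor R = 1/(1 − e^(−kτ)) ≈ 1.2661.
Each bolus raises the concentration by D/Vd = 151/59 ≈ 2.559 mcg/mL.
Steady-state peak Cmax,ss = C₀·R ≈ 2.559 × 1.2661 ≈ 3.240 mcg/mL.
Peak 3.2 mcg/mL vs MTC 5 mcg/mL: below toxic threshold.

3.2 mcg/mL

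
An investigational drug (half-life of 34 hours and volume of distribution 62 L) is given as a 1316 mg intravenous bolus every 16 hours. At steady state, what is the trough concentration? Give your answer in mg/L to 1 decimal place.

55.0 mg/L

τ/t½ = 16/34 ≈ 0.47059, so fraction remaining f = (1/2)^(16/34) ≈ 0.7217.
Each bolus raises the concentration by D/Vd = 1316/62 ≈ 21.226 mg/L.
Steady-state trough Cmin,ss = C₀·f/(1−f) ≈ 21.226 × 0.7217/0.2783 ≈ 55.044 mg/L.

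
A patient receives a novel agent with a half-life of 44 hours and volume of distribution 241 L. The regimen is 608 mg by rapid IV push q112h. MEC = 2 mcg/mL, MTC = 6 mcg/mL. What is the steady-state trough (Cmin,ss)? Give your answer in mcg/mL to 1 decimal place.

τ/t½ = 112/44 ≈ 2.5455, so fraction remaining f = (1/2)^(112/44) ≈ 0.1713.
At steady state, accumulation factor R = 1/(1 − e^(−kτ)) ≈ 1.2067.
Each bolus raises the concentration by D/Vd = 608/241 ≈ 2.523 mcg/mL.
Cmax,ss = C₀/(1 − f) ≈ 2.523/0.8287 ≈ 3.045 mcg/mL.
One interval later, Cmin,ss = Cmax,ss·e^(−kτ) ≈ 3.045 × 0.1713 ≈ 0.522 mcg/mL.
Trough 0.5 mcg/mL vs MEC 2 mcg/mL: subtherapeutic.

0.5 mcg/mL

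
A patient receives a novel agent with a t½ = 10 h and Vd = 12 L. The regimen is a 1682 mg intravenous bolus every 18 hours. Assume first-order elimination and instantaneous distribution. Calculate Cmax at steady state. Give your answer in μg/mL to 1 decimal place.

196.6 μg/mL

k = ln2/t½ = ln2/10 ≈ 0.069315 h⁻¹; fraction remaining f = e^(−kτ) = e^(−0.069315×18) ≈ 0.2872.
At steady state, accumulation factor R = 1/(1 − e^(−kτ)) ≈ 1.4029.
Single-dose peak C₀ = D/Vd = 1682/12 ≈ 140.167 μg/mL.
Steady-state peak Cmax,ss = C₀·R ≈ 140.167 × 1.4029 ≈ 196.640 μg/mL.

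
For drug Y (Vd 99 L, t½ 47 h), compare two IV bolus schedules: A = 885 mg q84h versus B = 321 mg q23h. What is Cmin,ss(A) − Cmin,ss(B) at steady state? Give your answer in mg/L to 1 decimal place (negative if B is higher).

Regimen A: f = (1/2)^(84/47) ≈ 0.2897; Cmin,ss = (885/99)·f/(1−f) ≈ 3.646 mg/L.
Regimen B: f = (1/2)^(23/47) ≈ 0.7123; Cmin,ss = (321/99)·f/(1−f) ≈ 8.028 mg/L.
Difference ≈ 3.646 − 8.028 ≈ -4.382 mg/L.

-4.4 mg/L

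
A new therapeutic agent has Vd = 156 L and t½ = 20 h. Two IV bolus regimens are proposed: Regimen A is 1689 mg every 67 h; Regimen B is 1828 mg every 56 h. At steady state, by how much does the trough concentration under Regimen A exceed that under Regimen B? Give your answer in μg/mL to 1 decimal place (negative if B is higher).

Regimen A: f = (1/2)^(67/20) ≈ 0.0981; Cmin,ss = (1689/156)·f/(1−f) ≈ 1.178 μg/mL.
Regimen B: f = (1/2)^(56/20) ≈ 0.1436; Cmin,ss = (1828/156)·f/(1−f) ≈ 1.965 μg/mL.
Difference ≈ 1.178 − 1.965 ≈ -0.787 μg/mL.

-0.8 μg/mL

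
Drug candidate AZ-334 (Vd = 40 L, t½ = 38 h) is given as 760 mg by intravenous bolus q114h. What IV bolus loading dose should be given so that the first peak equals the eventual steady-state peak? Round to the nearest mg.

f = (1/2)^(114/38) ≈ 0.125000; accumulation ratio R = 1/(1−f) ≈ 1.14286.
Loading dose to hit Cmax,ss on first dose: D_load = D_maint·R ≈ 760 × 1.14286 ≈ 868.57 mg.

869 mg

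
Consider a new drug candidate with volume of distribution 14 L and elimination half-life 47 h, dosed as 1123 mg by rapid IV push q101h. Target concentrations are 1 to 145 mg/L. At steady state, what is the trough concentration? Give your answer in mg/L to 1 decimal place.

23.4 mg/L

τ/t½ = 101/47 ≈ 2.1489, so fraction remaining f = (1/2)^(101/47) ≈ 0.2255.
Accumulation ratio R = 1/(1 − f) ≈ 1/0.7745 ≈ 1.2912.
Each bolus raises the concentration by D/Vd = 1123/14 ≈ 80.214 mg/L.
Steady-state peak Cmax,ss = C₀·R ≈ 80.214 × 1.2912 ≈ 103.572 mg/L.
Steady-state trough Cmin,ss = Cmax,ss·f ≈ 103.572 × 0.2255 ≈ 23.355 mg/L.
Trough 23.4 mg/L vs MEC 1 mg/L: adequate.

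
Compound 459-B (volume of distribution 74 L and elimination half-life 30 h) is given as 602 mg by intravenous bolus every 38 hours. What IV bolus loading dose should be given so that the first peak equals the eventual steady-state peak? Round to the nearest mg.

1030 mg

f = (1/2)^(38/30) ≈ 0.415619; accumulation ratio R = 1/(1−f) ≈ 1.71121.
Loading dose to hit Cmax,ss on first dose: D_load = D_maint·R ≈ 602 × 1.71121 ≈ 1030.15 mg.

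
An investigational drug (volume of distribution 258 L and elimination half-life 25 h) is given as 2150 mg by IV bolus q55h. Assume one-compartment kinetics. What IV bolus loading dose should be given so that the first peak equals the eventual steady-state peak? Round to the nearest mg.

2748 mg

f = (1/2)^(55/25) ≈ 0.217638; accumulation ratio R = 1/(1−f) ≈ 1.27818.
Loading dose to hit Cmax,ss on first dose: D_load = D_maint·R ≈ 2150 × 1.27818 ≈ 2748.09 mg.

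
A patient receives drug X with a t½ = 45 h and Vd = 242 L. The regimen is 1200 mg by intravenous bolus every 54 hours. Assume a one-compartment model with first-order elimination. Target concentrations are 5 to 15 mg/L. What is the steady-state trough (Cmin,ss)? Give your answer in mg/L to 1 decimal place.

τ/t½ = 54/45 ≈ 1.2, so fraction remaining f = (1/2)^(54/45) ≈ 0.4353.
Each bolus raises the concentration by D/Vd = 1200/242 ≈ 4.959 mg/L.
Steady-state trough Cmin,ss = C₀·f/(1−f) ≈ 4.959 × 0.4353/0.5647 ≈ 3.823 mg/L.
Trough 3.8 mg/L vs MEC 5 mg/L: subtherapeutic.

3.8 mg/L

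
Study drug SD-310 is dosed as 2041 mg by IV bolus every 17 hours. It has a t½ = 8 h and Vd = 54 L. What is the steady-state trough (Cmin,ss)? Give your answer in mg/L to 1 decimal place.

11.2 mg/L

k = ln2/t½ = ln2/8 ≈ 0.086643 h⁻¹; fraction remaining f = e^(−kτ) = e^(−0.086643×17) ≈ 0.2293.
Single-dose peak C₀ = D/Vd = 2041/54 ≈ 37.796 mg/L.
Steady-state trough Cmin,ss = C₀·f/(1−f) ≈ 37.796 × 0.2293/0.7707 ≈ 11.245 mg/L.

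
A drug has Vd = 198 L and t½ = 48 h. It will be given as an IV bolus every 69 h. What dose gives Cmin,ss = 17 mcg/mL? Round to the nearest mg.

5751 mg

τ/t½ = 69/48 ≈ 1.4375, so f = (1/2)^(69/48) ≈ 0.369207.
Cmin,ss = (D/Vd)·f/(1−f), so D = Cmin,ss·Vd·(1−f)/f.
D = 17 × 198 × (1−f)/f ≈ 17 × 198 × 1.70851 ≈ 5750.84 mg.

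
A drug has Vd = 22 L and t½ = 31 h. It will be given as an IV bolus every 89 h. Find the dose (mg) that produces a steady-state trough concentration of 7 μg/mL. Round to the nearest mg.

973 mg

τ/t½ = 89/31 ≈ 2.871, so f = (1/2)^(89/31) ≈ 0.136695.
Cmin,ss = (D/Vd)·f/(1−f), so D = Cmin,ss·Vd·(1−f)/f.
D = 7 × 22 × (1−f)/f ≈ 7 × 22 × 6.31556 ≈ 972.60 mg.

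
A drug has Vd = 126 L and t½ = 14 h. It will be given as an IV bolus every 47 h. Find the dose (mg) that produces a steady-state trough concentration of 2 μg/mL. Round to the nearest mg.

2330 mg

τ/t½ = 47/14 ≈ 3.3571, so f = (1/2)^(47/14) ≈ 0.097589.
Cmin,ss = (D/Vd)·f/(1−f), so D = Cmin,ss·Vd·(1−f)/f.
D = 2 × 126 × (1−f)/f ≈ 2 × 126 × 9.24706 ≈ 2330.26 mg.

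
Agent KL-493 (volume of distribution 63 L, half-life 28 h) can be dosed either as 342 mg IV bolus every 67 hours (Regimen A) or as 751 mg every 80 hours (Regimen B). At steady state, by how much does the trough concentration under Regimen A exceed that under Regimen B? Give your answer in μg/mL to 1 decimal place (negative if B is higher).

Regimen A: f = (1/2)^(67/28) ≈ 0.1904; Cmin,ss = (342/63)·f/(1−f) ≈ 1.277 μg/mL.
Regimen B: f = (1/2)^(80/28) ≈ 0.1380; Cmin,ss = (751/63)·f/(1−f) ≈ 1.908 μg/mL.
Difference ≈ 1.277 − 1.908 ≈ -0.631 μg/mL.

-0.6 μg/mL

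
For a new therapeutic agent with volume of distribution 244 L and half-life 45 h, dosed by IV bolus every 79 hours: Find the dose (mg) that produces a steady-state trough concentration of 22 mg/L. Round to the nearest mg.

12757 mg

τ/t½ = 79/45 ≈ 1.7556, so f = (1/2)^(79/45) ≈ 0.296159.
Cmin,ss = (D/Vd)·f/(1−f), so D = Cmin,ss·Vd·(1−f)/f.
D = 22 × 244 × (1−f)/f ≈ 22 × 244 × 2.37656 ≈ 12757.37 mg.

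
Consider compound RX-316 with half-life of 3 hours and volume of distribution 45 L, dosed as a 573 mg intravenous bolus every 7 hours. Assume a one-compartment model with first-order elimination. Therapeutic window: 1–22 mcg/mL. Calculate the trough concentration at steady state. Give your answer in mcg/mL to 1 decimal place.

3.2 mcg/mL

τ/t½ = 7/3 ≈ 2.3333, so fraction remaining f = (1/2)^(7/3) ≈ 0.1984.
At steady state, accumulation factor R = 1/(1 − e^(−kτ)) ≈ 1.2475.
Single-dose peak C₀ = D/Vd = 573/45 ≈ 12.733 mcg/mL.
Steady-state peak Cmax,ss = C₀·R ≈ 12.733 × 1.2475 ≈ 15.884 mcg/mL.
One interval later, Cmin,ss = Cmax,ss·e^(−kτ) ≈ 15.884 × 0.1984 ≈ 3.151 mcg/mL.
Trough 3.2 mcg/mL vs MEC 1 mcg/mL: adequate.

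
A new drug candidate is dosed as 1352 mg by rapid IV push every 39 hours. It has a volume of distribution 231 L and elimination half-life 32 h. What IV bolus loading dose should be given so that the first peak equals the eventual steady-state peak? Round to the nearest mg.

f = (1/2)^(39/32) ≈ 0.429655; accumulation ratio R = 1/(1−f) ≈ 1.75332.
Loading dose to hit Cmax,ss on first dose: D_load = D_maint·R ≈ 1352 × 1.75332 ≈ 2370.49 mg.

2370 mg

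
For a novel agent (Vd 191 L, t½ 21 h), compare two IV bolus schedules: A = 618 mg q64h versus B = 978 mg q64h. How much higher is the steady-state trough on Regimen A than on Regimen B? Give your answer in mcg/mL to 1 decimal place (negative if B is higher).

Regimen A: f = (1/2)^(64/21) ≈ 0.1209; Cmin,ss = (618/191)·f/(1−f) ≈ 0.445 mcg/mL.
Regimen B: f = (1/2)^(64/21) ≈ 0.1209; Cmin,ss = (978/191)·f/(1−f) ≈ 0.704 mcg/mL.
Difference ≈ 0.445 − 0.704 ≈ -0.259 mcg/mL.

-0.3 mcg/mL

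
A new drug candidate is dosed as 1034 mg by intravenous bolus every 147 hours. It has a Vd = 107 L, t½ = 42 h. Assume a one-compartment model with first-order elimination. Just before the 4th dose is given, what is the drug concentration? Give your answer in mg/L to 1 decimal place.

f = (1/2)^(τ/t½) = (1/2)^(147/42) ≈ 0.0884.
C₀ = D/Vd = 1034/107 ≈ 9.664 mg/L.
Before the 4th dose, 3 doses have been given. Superposition: Cmin = C₀·(f + f² + … + f^3).
≈ 9.664 × (0.0884 + 0.0078 + 0.0007) ≈ 9.664 × 0.0969 ≈ 0.936 mg/L.

0.9 mg/L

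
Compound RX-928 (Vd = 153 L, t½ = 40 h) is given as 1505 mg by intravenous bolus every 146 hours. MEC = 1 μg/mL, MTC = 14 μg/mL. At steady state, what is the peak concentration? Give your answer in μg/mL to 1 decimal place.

10.7 μg/mL

k = ln2/t½ = ln2/40 ≈ 0.017329 h⁻¹; fraction remaining f = e^(−kτ) = e^(−0.017329×146) ≈ 0.0797.
At steady state, accumulation factor R = 1/(1 − e^(−kτ)) ≈ 1.0866.
Each bolus raises the concentration by D/Vd = 1505/153 ≈ 9.837 μg/mL.
Cmax,ss = C₀/(1 − f) ≈ 9.837/0.9203 ≈ 10.689 μg/mL.
Peak 10.7 μg/mL vs MTC 14 μg/mL: below toxic threshold.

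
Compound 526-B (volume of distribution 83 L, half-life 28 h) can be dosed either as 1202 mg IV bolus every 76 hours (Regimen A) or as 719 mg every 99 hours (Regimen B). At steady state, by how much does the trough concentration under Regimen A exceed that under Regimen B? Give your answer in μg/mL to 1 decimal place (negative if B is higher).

1.8 μg/mL

Regimen A: f = (1/2)^(76/28) ≈ 0.1524; Cmin,ss = (1202/83)·f/(1−f) ≈ 2.604 μg/mL.
Regimen B: f = (1/2)^(99/28) ≈ 0.0862; Cmin,ss = (719/83)·f/(1−f) ≈ 0.817 μg/mL.
Difference ≈ 2.604 − 0.817 ≈ 1.787 μg/mL.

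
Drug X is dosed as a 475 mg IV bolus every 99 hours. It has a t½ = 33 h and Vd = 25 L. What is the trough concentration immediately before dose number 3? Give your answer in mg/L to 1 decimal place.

2.7 mg/L

f = (1/2)^(τ/t½) = (1/2)^(99/33) ≈ 0.1250.
C₀ = D/Vd = 475/25 ≈ 19.000 mg/L.
Before the 3rd dose, 2 doses have been given. Superposition: Cmin = C₀·(f + f²).
≈ 19.000 × (0.1250 + 0.0156) ≈ 19.000 × 0.1406 ≈ 2.671 mg/L.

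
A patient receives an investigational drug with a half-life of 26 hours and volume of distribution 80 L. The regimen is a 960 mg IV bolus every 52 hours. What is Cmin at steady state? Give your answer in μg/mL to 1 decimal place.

τ = 52 h = 2 half-lives, so f = (1/2)^2 = 0.25.
Accumulation ratio R = 1/(1 − f) = 1/0.75 = 4/3.
Single-dose peak C₀ = D/Vd = 960/80 = 12 μg/mL.
Steady-state peak Cmax,ss = C₀·R = 12 × 4/3 ≈ 16.000 μg/mL.
Steady-state trough Cmin,ss = Cmax,ss·f ≈ 16.000 × 0.25 ≈ 4.000 μg/mL.

4.0 μg/mL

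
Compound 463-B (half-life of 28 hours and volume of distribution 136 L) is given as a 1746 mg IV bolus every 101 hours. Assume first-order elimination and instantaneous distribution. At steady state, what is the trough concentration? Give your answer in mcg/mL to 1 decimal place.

1.1 mcg/mL

τ/t½ = 101/28 ≈ 3.6071, so fraction remaining f = (1/2)^(101/28) ≈ 0.0821.
Each bolus raises the concentration by D/Vd = 1746/136 ≈ 12.838 mcg/mL.
Steady-state trough Cmin,ss = C₀·f/(1−f) ≈ 12.838 × 0.0821/0.9179 ≈ 1.148 mcg/mL.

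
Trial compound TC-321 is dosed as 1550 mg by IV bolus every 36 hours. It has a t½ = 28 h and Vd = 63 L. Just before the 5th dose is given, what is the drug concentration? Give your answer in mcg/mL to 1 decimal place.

f = (1/2)^(τ/t½) = (1/2)^(36/28) ≈ 0.4102.
C₀ = D/Vd = 1550/63 ≈ 24.603 mcg/mL.
Before the 5th dose, 4 doses have been given. Superposition: Cmin = C₀·(f + f² + … + f^4).
≈ 24.603 × (0.4102 + 0.1683 + 0.0690 + 0.0283) ≈ 24.603 × 0.6758 ≈ 16.627 mcg/mL.

16.6 mcg/mL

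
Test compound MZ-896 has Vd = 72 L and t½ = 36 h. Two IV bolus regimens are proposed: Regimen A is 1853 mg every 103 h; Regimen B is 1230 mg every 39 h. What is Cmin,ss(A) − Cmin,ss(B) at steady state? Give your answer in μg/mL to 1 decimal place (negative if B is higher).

Regimen A: f = (1/2)^(103/36) ≈ 0.1376; Cmin,ss = (1853/72)·f/(1−f) ≈ 4.106 μg/mL.
Regimen B: f = (1/2)^(39/36) ≈ 0.4719; Cmin,ss = (1230/72)·f/(1−f) ≈ 15.265 μg/mL.
Difference ≈ 4.106 − 15.265 ≈ -11.159 μg/mL.

-11.2 μg/mL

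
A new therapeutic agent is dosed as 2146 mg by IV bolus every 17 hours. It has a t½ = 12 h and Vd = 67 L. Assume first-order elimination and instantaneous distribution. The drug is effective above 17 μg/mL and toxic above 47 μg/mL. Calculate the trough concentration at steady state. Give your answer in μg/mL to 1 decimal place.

19.2 μg/mL

τ/t½ = 17/12 ≈ 1.4167, so fraction remaining f = (1/2)^(17/12) ≈ 0.3746.
Each bolus raises the concentration by D/Vd = 2146/67 ≈ 32.030 μg/mL.
Steady-state trough Cmin,ss = C₀·f/(1−f) ≈ 32.030 × 0.3746/0.6254 ≈ 19.185 μg/mL.
Trough 19.2 μg/mL vs MEC 17 μg/mL: adequate.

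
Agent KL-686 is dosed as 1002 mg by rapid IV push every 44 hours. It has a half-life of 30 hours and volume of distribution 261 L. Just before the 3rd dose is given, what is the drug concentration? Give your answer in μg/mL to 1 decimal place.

f = (1/2)^(τ/t½) = (1/2)^(44/30) ≈ 0.3618.
C₀ = D/Vd = 1002/261 ≈ 3.839 μg/mL.
Before the 3rd dose, 2 doses have been given. Superposition: Cmin = C₀·(f + f²).
≈ 3.839 × (0.3618 + 0.1309) ≈ 3.839 × 0.4927 ≈ 1.891 μg/mL.

1.9 μg/mL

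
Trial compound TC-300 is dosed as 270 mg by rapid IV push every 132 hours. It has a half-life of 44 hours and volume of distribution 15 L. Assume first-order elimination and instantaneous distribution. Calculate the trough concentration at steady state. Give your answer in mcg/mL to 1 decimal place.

2.6 mcg/mL

τ = 132 h = 3 half-lives, so f = (1/2)^3 = 0.125.
At steady state, R = 1/(1 − 0.125) = 8/7.
Single-dose peak C₀ = D/Vd = 270/15 = 18 mcg/mL.
Steady-state peak Cmax,ss = C₀·R = 18 × 8/7 ≈ 20.571 mcg/mL.
Steady-state trough Cmin,ss = Cmax,ss·f ≈ 20.571 × 0.125 ≈ 2.571 mcg/mL.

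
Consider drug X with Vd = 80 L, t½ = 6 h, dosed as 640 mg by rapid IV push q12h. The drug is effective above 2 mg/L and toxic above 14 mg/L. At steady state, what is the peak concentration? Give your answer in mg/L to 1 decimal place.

The dosing interval is 2 half-lives, so f = 2^(−2) = 0.25.
At steady state, R = 1/(1 − 0.25) = 4/3.
Single-dose peak C₀ = D/Vd = 640/80 = 8 mg/L.
Steady-state peak Cmax,ss = C₀·R = 8 × 4/3 ≈ 10.667 mg/L.
Peak 10.7 mg/L vs MTC 14 mg/L: below toxic threshold.

10.7 mg/L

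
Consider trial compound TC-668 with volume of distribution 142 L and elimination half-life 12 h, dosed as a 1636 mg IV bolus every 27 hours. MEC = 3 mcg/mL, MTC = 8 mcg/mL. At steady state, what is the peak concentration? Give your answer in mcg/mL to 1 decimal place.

14.6 mcg/mL

k = ln2/t½ = ln2/12 ≈ 0.057762 h⁻¹; fraction remaining f = e^(−kτ) = e^(−0.057762×27) ≈ 0.2102.
At steady state, accumulation factor R = 1/(1 − e^(−kτ)) ≈ 1.2661.
Each bolus raises the concentration by D/Vd = 1636/142 ≈ 11.521 mcg/mL.
Steady-state peak Cmax,ss = C₀·R ≈ 11.521 × 1.2661 ≈ 14.587 mcg/mL.
Peak 14.6 mcg/mL vs MTC 8 mcg/mL: exceeds toxic threshold.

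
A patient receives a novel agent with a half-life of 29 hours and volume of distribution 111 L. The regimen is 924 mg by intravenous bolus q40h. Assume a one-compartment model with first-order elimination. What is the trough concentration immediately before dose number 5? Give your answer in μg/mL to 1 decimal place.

5.1 μg/mL

f = (1/2)^(τ/t½) = (1/2)^(40/29) ≈ 0.3844.
C₀ = D/Vd = 924/111 ≈ 8.324 μg/mL.
Before the 5th dose, 4 doses have been given. Superposition: Cmin = C₀·(f + f² + … + f^4).
≈ 8.324 × (0.3844 + 0.1478 + 0.0568 + 0.0218) ≈ 8.324 × 0.6108 ≈ 5.084 μg/mL.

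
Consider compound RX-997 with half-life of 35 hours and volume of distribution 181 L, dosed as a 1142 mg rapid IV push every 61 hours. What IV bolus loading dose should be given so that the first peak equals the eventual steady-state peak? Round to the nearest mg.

f = (1/2)^(61/35) ≈ 0.298777; accumulation ratio R = 1/(1−f) ≈ 1.42608.
Loading dose to hit Cmax,ss on first dose: D_load = D_maint·R ≈ 1142 × 1.42608 ≈ 1628.58 mg.

1629 mg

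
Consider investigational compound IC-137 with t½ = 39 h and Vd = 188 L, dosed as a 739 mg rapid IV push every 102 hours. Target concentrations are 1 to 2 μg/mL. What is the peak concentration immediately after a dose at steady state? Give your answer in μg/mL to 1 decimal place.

τ/t½ = 102/39 ≈ 2.6154, so fraction remaining f = (1/2)^(102/39) ≈ 0.1632.
Accumulation ratio R = 1/(1 − f) ≈ 1/0.8368 ≈ 1.1950.
Each bolus raises the concentration by D/Vd = 739/188 ≈ 3.931 μg/mL.
Cmax,ss = C₀/(1 − f) ≈ 3.931/0.8368 ≈ 4.698 μg/mL.
Peak 4.7 μg/mL vs MTC 2 μg/mL: exceeds toxic threshold.

4.7 μg/mL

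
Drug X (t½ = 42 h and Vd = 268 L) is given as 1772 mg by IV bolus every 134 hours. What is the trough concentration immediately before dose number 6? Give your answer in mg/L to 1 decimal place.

0.8 mg/L

f = (1/2)^(τ/t½) = (1/2)^(134/42) ≈ 0.1095.
C₀ = D/Vd = 1772/268 ≈ 6.612 mg/L.
Before the 6th dose, 5 doses have been given. Superposition: Cmin = C₀·(f + f² + … + f^5).
≈ 6.612 × (0.1095 + 0.0120 + 0.0013 + 0.0001 + 0.0000) ≈ 6.612 × 0.1229 ≈ 0.813 mg/L.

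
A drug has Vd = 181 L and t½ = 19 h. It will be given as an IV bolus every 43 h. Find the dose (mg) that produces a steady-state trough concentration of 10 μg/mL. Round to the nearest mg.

6879 mg

τ/t½ = 43/19 ≈ 2.2632, so f = (1/2)^(43/19) ≈ 0.208316.
Cmin,ss = (D/Vd)·f/(1−f), so D = Cmin,ss·Vd·(1−f)/f.
D = 10 × 181 × (1−f)/f ≈ 10 × 181 × 3.80040 ≈ 6878.72 mg.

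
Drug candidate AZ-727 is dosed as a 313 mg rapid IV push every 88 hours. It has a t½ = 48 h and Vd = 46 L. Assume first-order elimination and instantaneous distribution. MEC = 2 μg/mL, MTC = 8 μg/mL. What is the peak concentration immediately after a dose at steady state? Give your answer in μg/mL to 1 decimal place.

9.5 μg/mL

τ/t½ = 88/48 ≈ 1.8333, so fraction remaining f = (1/2)^(88/48) ≈ 0.2806.
Accumulation ratio R = 1/(1 − f) ≈ 1/0.7194 ≈ 1.3900.
Each bolus raises the concentration by D/Vd = 313/46 ≈ 6.804 μg/mL.
Steady-state peak Cmax,ss = C₀·R ≈ 6.804 × 1.3900 ≈ 9.458 μg/mL.
Peak 9.5 μg/mL vs MTC 8 μg/mL: exceeds toxic threshold.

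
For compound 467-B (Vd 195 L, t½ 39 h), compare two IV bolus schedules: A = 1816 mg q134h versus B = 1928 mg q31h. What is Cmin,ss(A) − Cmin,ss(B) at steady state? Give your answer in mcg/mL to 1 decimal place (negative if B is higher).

-12.5 mcg/mL

Regimen A: f = (1/2)^(134/39) ≈ 0.0924; Cmin,ss = (1816/195)·f/(1−f) ≈ 0.948 mcg/mL.
Regimen B: f = (1/2)^(31/39) ≈ 0.5764; Cmin,ss = (1928/195)·f/(1−f) ≈ 13.454 mcg/mL.
Difference ≈ 0.948 − 13.454 ≈ -12.506 mcg/mL.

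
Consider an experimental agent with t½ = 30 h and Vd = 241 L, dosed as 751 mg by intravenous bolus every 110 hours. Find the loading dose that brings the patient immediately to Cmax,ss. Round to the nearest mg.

f = (1/2)^(110/30) ≈ 0.078745; accumulation ratio R = 1/(1−f) ≈ 1.08548.
Loading dose to hit Cmax,ss on first dose: D_load = D_maint·R ≈ 751 × 1.08548 ≈ 815.20 mg.

815 mg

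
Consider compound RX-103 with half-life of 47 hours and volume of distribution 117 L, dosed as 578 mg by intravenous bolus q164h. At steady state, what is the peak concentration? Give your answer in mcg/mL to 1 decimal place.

Over one 164-h interval, 164/47 ≈ 3.4894 half-lives elapse, leaving f ≈ 0.0890 of each dose.
At steady state, accumulation factor R = 1/(1 − e^(−kτ)) ≈ 1.0977.
Single-dose peak C₀ = D/Vd = 578/117 ≈ 4.940 mcg/mL.
Steady-state peak Cmax,ss = C₀·R ≈ 4.940 × 1.0977 ≈ 5.423 mcg/mL.

5.4 mcg/mL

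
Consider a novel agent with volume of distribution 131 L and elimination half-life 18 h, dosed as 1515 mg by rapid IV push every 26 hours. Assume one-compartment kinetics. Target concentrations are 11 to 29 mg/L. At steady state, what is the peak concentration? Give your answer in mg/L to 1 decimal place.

18.3 mg/L

Over one 26-h interval, 26/18 ≈ 1.4444 half-lives elapse, leaving f ≈ 0.3674 of each dose.
At steady state, accumulation factor R = 1/(1 − e^(−kτ)) ≈ 1.5808.
Single-dose peak C₀ = D/Vd = 1515/131 ≈ 11.565 mg/L.
Steady-state peak Cmax,ss = C₀·R ≈ 11.565 × 1.5808 ≈ 18.282 mg/L.
Peak 18.3 mg/L vs MTC 29 mg/L: below toxic threshold.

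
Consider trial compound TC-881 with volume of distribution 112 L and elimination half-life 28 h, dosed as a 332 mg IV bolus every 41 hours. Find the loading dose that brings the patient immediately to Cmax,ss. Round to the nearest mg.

521 mg

f = (1/2)^(41/28) ≈ 0.362415; accumulation ratio R = 1/(1−f) ≈ 1.56842.
Loading dose to hit Cmax,ss on first dose: D_load = D_maint·R ≈ 332 × 1.56842 ≈ 520.72 mg.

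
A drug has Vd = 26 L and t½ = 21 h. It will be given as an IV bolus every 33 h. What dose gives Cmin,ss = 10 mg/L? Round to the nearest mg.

τ/t½ = 33/21 ≈ 1.5714, so f = (1/2)^(33/21) ≈ 0.336475.
Cmin,ss = (D/Vd)·f/(1−f), so D = Cmin,ss·Vd·(1−f)/f.
D = 10 × 26 × (1−f)/f ≈ 10 × 26 × 1.97199 ≈ 512.72 mg.

513 mg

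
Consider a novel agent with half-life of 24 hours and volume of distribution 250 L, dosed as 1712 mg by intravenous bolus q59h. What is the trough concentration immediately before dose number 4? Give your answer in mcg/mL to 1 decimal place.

f = (1/2)^(τ/t½) = (1/2)^(59/24) ≈ 0.1820.
C₀ = D/Vd = 1712/250 ≈ 6.848 mcg/mL.
Before the 4th dose, 3 doses have been given. Superposition: Cmin = C₀·(f + f² + … + f^3).
≈ 6.848 × (0.1820 + 0.0331 + 0.0060) ≈ 6.848 × 0.2211 ≈ 1.514 mcg/mL.

1.5 mcg/mL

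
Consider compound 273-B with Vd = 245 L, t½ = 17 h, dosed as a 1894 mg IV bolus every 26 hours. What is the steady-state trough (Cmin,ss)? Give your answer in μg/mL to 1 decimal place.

4.1 μg/mL

τ/t½ = 26/17 ≈ 1.5294, so fraction remaining f = (1/2)^(26/17) ≈ 0.3464.
Single-dose peak C₀ = D/Vd = 1894/245 ≈ 7.731 μg/mL.
Steady-state trough Cmin,ss = C₀·f/(1−f) ≈ 7.731 × 0.3464/0.6536 ≈ 4.097 μg/mL.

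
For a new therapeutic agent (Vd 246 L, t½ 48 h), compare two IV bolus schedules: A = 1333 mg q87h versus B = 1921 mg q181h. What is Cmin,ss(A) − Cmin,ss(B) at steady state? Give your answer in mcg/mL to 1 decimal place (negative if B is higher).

Regimen A: f = (1/2)^(87/48) ≈ 0.2847; Cmin,ss = (1333/246)·f/(1−f) ≈ 2.157 mcg/mL.
Regimen B: f = (1/2)^(181/48) ≈ 0.0733; Cmin,ss = (1921/246)·f/(1−f) ≈ 0.618 mcg/mL.
Difference ≈ 2.157 − 0.618 ≈ 1.539 mcg/mL.

1.5 mcg/mL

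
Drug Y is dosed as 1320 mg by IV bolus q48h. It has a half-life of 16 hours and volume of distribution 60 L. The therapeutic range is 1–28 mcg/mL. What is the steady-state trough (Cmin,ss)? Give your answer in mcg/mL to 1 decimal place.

τ = 48 h = 3 half-lives, so f = (1/2)^3 = 0.125.
At steady state, R = 1/(1 − 0.125) = 8/7.
Single-dose peak C₀ = D/Vd = 1320/60 = 22 mcg/mL.
Steady-state peak Cmax,ss = C₀·R = 22 × 8/7 ≈ 25.143 mcg/mL.
Steady-state trough Cmin,ss = Cmax,ss·f ≈ 25.143 × 0.125 ≈ 3.143 mcg/mL.
Trough 3.1 mcg/mL vs MEC 1 mcg/mL: adequate.

3.1 mcg/mL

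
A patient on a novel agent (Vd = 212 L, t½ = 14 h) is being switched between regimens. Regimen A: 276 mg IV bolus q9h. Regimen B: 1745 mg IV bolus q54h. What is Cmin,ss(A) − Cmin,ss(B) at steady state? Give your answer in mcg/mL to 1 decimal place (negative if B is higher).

Regimen A: f = (1/2)^(9/14) ≈ 0.6404; Cmin,ss = (276/212)·f/(1−f) ≈ 2.318 mcg/mL.
Regimen B: f = (1/2)^(54/14) ≈ 0.0690; Cmin,ss = (1745/212)·f/(1−f) ≈ 0.610 mcg/mL.
Difference ≈ 2.318 − 0.610 ≈ 1.708 mcg/mL.

1.7 mcg/mL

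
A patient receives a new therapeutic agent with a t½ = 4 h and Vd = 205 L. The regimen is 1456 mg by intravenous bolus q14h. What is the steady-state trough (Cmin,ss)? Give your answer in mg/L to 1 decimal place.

k = ln2/t½ = ln2/4 ≈ 0.173287 h⁻¹; fraction remaining f = e^(−kτ) = e^(−0.173287×14) ≈ 0.0884.
Each bolus raises the concentration by D/Vd = 1456/205 ≈ 7.102 mg/L.
Steady-state trough Cmin,ss = C₀·f/(1−f) ≈ 7.102 × 0.0884/0.9116 ≈ 0.689 mg/L.

0.7 mg/L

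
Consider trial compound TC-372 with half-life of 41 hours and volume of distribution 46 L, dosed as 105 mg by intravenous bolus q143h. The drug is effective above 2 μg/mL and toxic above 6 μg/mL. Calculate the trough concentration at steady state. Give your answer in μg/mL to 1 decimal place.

Over one 143-h interval, 143/41 ≈ 3.4878 half-lives elapse, leaving f ≈ 0.0891 of each dose.
Accumulation ratio R = 1/(1 − f) ≈ 1/0.9109 ≈ 1.0978.
Each bolus raises the concentration by D/Vd = 105/46 ≈ 2.283 μg/mL.
Cmax,ss = C₀/(1 − f) ≈ 2.283/0.9109 ≈ 2.506 μg/mL.
Steady-state trough Cmin,ss = Cmax,ss·f ≈ 2.506 × 0.0891 ≈ 0.223 μg/mL.
Trough 0.2 μg/mL vs MEC 2 μg/mL: subtherapeutic.

0.2 μg/mL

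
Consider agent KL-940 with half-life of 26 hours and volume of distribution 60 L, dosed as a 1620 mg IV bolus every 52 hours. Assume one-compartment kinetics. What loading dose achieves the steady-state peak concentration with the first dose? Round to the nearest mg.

2160 mg

f = (1/2)^(52/26) ≈ 0.250000; accumulation ratio R = 1/(1−f) ≈ 1.33333.
Loading dose to hit Cmax,ss on first dose: D_load = D_maint·R ≈ 1620 × 1.33333 ≈ 2159.99 mg.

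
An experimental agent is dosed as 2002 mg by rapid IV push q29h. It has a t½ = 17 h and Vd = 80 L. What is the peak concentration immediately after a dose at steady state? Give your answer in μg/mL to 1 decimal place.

τ/t½ = 29/17 ≈ 1.7059, so fraction remaining f = (1/2)^(29/17) ≈ 0.3065.
At steady state, accumulation factor R = 1/(1 − e^(−kτ)) ≈ 1.4420.
Single-dose peak C₀ = D/Vd = 2002/80 ≈ 25.025 μg/mL.
Cmax,ss = C₀/(1 − f) ≈ 25.025/0.6935 ≈ 36.085 μg/mL.

36.1 μg/mL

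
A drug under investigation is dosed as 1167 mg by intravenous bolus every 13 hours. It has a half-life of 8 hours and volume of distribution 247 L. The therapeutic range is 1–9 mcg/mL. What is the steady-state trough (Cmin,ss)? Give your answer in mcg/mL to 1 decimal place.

2.3 mcg/mL

Over one 13-h interval, 13/8 ≈ 1.625 half-lives elapse, leaving f ≈ 0.3242 of each dose.
Single-dose peak C₀ = D/Vd = 1167/247 ≈ 4.725 mcg/mL.
Steady-state trough Cmin,ss = C₀·f/(1−f) ≈ 4.725 × 0.3242/0.6758 ≈ 2.267 mcg/mL.
Trough 2.3 mcg/mL vs MEC 1 mcg/mL: adequate.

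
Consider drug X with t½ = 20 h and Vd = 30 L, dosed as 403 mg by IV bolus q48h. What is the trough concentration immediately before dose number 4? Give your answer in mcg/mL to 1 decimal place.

f = (1/2)^(τ/t½) = (1/2)^(48/20) ≈ 0.1895.
C₀ = D/Vd = 403/30 ≈ 13.433 mcg/mL.
Before the 4th dose, 3 doses have been given. Superposition: Cmin = C₀·(f + f² + … + f^3).
≈ 13.433 × (0.1895 + 0.0359 + 0.0068) ≈ 13.433 × 0.2322 ≈ 3.119 mcg/mL.

3.1 mcg/mL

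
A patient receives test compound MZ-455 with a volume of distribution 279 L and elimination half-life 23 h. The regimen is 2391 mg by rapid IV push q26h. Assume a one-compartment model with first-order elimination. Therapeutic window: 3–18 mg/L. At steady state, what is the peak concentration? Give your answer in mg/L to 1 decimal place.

15.8 mg/L

τ/t½ = 26/23 ≈ 1.1304, so fraction remaining f = (1/2)^(26/23) ≈ 0.4568.
Accumulation ratio R = 1/(1 − f) ≈ 1/0.5432 ≈ 1.8409.
Each bolus raises the concentration by D/Vd = 2391/279 ≈ 8.570 mg/L.
Steady-state peak Cmax,ss = C₀·R ≈ 8.570 × 1.8409 ≈ 15.777 mg/L.
Peak 15.8 mg/L vs MTC 18 mg/L: below toxic threshold.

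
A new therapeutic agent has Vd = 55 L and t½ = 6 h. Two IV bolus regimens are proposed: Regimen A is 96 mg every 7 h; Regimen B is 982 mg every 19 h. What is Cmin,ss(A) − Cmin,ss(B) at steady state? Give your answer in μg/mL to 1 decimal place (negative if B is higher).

-0.8 μg/mL

Regimen A: f = (1/2)^(7/6) ≈ 0.4454; Cmin,ss = (96/55)·f/(1−f) ≈ 1.402 μg/mL.
Regimen B: f = (1/2)^(19/6) ≈ 0.1114; Cmin,ss = (982/55)·f/(1−f) ≈ 2.238 μg/mL.
Difference ≈ 1.402 − 2.238 ≈ -0.836 μg/mL.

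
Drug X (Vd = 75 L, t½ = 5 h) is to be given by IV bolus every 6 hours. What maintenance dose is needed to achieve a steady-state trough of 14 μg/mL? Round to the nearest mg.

1362 mg

τ/t½ = 6/5 ≈ 1.2, so f = (1/2)^(6/5) ≈ 0.435275.
Cmin,ss = (D/Vd)·f/(1−f), so D = Cmin,ss·Vd·(1−f)/f.
D = 14 × 75 × (1−f)/f ≈ 14 × 75 × 1.29740 ≈ 1362.27 mg.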